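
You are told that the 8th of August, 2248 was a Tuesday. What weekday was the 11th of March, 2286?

Day-of-year of August 8, 2248: 221.
Day-of-year of March 11, 2286: 70.
2248 has 366 days, so 366 − 221 = 145 days remain in 2248.
Full years 2249–2285: 28 common + 9 leap = 28×365 + 9×366 = 13514 days.
Total: 145 + 13514 + 70 = 13729 days.
13729 mod 7 = 2, so 2 days after Tuesday is Thursday.

Thursday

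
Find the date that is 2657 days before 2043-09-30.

2036-06-21

Count 2657 days before September 30, 2043:
Day-of-year of June 21, 2036: 173.
Day-of-year of September 30, 2043: 273.
2036 has 366 days, so 366 − 173 = 193 days remain in 2036.
Full years: 2037: 365; 2038: 365; 2039: 365; 2040: 366; 2041: 365; 2042: 365. Sum = 2191.
Total: 193 + 2191 + 273 = 2657 days.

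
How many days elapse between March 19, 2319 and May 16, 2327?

From March 19, 2319 to March 19, 2327: 8 years, of which 2 contain a Feb 29 — 6×365 + 2×366 = 2922 days.
March 2327: 31 − 19 = 12 days remain.
Then April (30): 30 days.
May 1–16, 2327: 16 days.
Residual: 58 days.
Total: 2980 days.

2980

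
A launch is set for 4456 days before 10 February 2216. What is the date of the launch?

29 November 2203

Count 4456 days before February 10, 2216:
From November 29, 2203 to November 29, 2215: 12 years, of which 3 contain a Feb 29 — 9×365 + 3×366 = 4383 days.
November 2215: 30 − 29 = 1 day remains.
Then December (31), January (31): 31 + 31 = 62 days.
February 1–10, 2216: 10 days (2216 is a leap year).
Residual: 73 days.
Total: 4456 days.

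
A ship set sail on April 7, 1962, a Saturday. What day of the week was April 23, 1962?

Monday

Within April 1962: 23 − 7 = 16 days.
16 mod 7 = 2, so 2 days after Saturday is Monday.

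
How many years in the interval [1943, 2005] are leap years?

Years divisible by 4: 1944, 1948, …, 2004 — 16 in all.
2000 is divisible by 400, so still leap.
No century exceptions apply. Count: 16.

16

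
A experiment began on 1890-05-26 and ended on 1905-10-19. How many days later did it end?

5624

From May 26, 1890 to May 26, 1905: 15 years, of which 3 contain a Feb 29 — 12×365 + 3×366 = 5478 days.
(1900 is not a leap year (divisible by 100 but not 400).)
May 1905: 31 − 26 = 5 days remain.
Then June (30), July (31), August (31), September (30): 30 + 31 + 31 + 30 = 122 days.
October 1–19, 1905: 19 days.
Residual: 146 days.
Total: 5624 days.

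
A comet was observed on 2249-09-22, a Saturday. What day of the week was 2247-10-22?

Count forward from the earlier date (October 22, 2247) to the later (September 22, 2249):
October 22, 2247 → October 22, 2248: 366 days (2248 is a leap year).
October 2248: 31 − 22 = 9 days remain.
Then 10 full months totalling 304 days.
September 1–22, 2249: 22 days.
Residual: 335 days.
Total: 701 days.
701 mod 7 = 1, so 1 day before Saturday is Friday.

Friday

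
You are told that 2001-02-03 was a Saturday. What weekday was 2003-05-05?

Monday

February 2001: 28 − 3 = 25 days remain (2001 is not a leap year, so February has 28 days).
Then 26 full months totalling 791 days.
May 1–5, 2003: 5 days.
Total: 25 + 791 + 5 = 821 days.
821 mod 7 = 2, so 2 days after Saturday is Monday.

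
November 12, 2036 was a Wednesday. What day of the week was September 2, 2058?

From November 12, 2036 to November 12, 2057: 21 years, of which 5 contain a Feb 29 — 16×365 + 5×366 = 7670 days.
November 2057: 30 − 12 = 18 days remain.
Then 9 full months totalling 274 days.
September 1–2, 2058: 2 days.
Residual: 294 days.
Total: 7964 days.
7964 mod 7 = 5, so 5 days after Wednesday is Monday.

Monday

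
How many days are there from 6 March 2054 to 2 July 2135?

From March 6, 2054 to March 6, 2135: 81 years, of which 19 contain a Feb 29 — 62×365 + 19×366 = 29584 days.
(2100 is not a leap year (divisible by 100 but not 400).)
March 2135: 31 − 6 = 25 days remain.
Then April (30), May (31), June (30): 30 + 31 + 30 = 91 days.
July 1–2, 2135: 2 days.
Residual: 118 days.
Total: 29702 days.

29702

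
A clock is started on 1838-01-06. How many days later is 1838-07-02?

177

January 1838: 31 − 6 = 25 days remain.
Then February 1838 (28), March (31), April (30), May (31), June (30): 28 + 31 + 30 + 31 + 30 = 150 days.
July 1–2, 1838: 2 days.
Total: 25 + 150 + 2 = 177 days.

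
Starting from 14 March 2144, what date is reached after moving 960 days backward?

28 July 2141

Count 960 days before March 14, 2144:
Day-of-year of July 28, 2141: 209.
Day-of-year of March 14, 2144: 74.
2141 has 365 days, so 365 − 209 = 156 days remain in 2141.
Full years: 2142: 365; 2143: 365. Sum = 730.
Total: 156 + 730 + 74 = 960 days.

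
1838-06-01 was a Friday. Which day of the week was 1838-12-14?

June 1838: 30 − 1 = 29 days remain.
Then July (31), August (31), September (30), October (31), November (30): 31 + 31 + 30 + 31 + 30 = 153 days.
December 1–14, 1838: 14 days.
Total: 29 + 153 + 14 = 196 days.
196 is a multiple of 7, so 1838-12-14 falls on the same weekday: Friday.

Friday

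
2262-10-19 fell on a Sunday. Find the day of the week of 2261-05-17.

Friday

Count forward from the earlier date (May 17, 2261) to the later (October 19, 2262):
May 2261: 31 − 17 = 14 days remain.
Then 16 full months totalling 487 days.
October 1–19, 2262: 19 days.
Total: 14 + 487 + 19 = 520 days.
520 mod 7 = 2, so 2 days before Sunday is Friday.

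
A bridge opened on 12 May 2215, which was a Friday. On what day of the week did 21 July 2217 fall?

Monday

May 12, 2215 → May 12, 2216: 366 days (2216 is a leap year).
May 12, 2216 → May 12, 2217: 365 days.
May 2217: 31 − 12 = 19 days remain.
Then June (30): 30 days.
July 1–21, 2217: 21 days.
Residual: 70 days.
Total: 801 days.
801 mod 7 = 3, so 3 days after Friday is Monday.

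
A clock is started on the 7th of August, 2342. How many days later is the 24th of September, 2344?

Day-of-year of August 7, 2342: 219.
Day-of-year of September 24, 2344: 268.
2342 has 365 days, so 365 − 219 = 146 days remain in 2342.
Full years: 2343: 365. Sum = 365.
Total: 146 + 365 + 268 = 779 days.

779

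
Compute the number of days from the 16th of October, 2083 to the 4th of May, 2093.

3488

Day-of-year of October 16, 2083: 289.
Day-of-year of May 4, 2093: 124.
2083 has 365 days, so 365 − 289 = 76 days remain in 2083.
Full years 2084–2092: 6 common + 3 leap = 6×365 + 3×366 = 3288 days.
Total: 76 + 3288 + 124 = 3488 days.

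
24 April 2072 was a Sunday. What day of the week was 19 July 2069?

Friday

Count forward from the earlier date (July 19, 2069) to the later (April 24, 2072):
Day-of-year of July 19, 2069: 200.
Day-of-year of April 24, 2072: 115.
2069 has 365 days, so 365 − 200 = 165 days remain in 2069.
Full years: 2070: 365; 2071: 365. Sum = 730.
Total: 165 + 730 + 115 = 1010 days.
1010 mod 7 = 2, so 2 days before Sunday is Friday.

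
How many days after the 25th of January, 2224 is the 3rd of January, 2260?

From January 25, 2224 to January 25, 2259: 35 years, of which 9 contain a Feb 29 — 26×365 + 9×366 = 12784 days.
January 2259: 31 − 25 = 6 days remain.
Then 11 full months totalling 334 days.
January 1–3, 2260: 3 days.
Residual: 343 days.
Total: 13127 days.

13127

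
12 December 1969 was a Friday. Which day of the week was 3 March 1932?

Thursday

Count forward from the earlier date (March 3, 1932) to the later (December 12, 1969):
Day-of-year of March 3, 1932: 63.
Day-of-year of December 12, 1969: 346.
1932 has 366 days, so 366 − 63 = 303 days remain in 1932.
Full years 1933–1968: 27 common + 9 leap = 27×365 + 9×366 = 13149 days.
Total: 303 + 13149 + 346 = 13798 days.
13798 mod 7 = 1, so 1 day before Friday is Thursday.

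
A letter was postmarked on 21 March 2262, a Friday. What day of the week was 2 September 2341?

From March 21, 2262 to March 21, 2341: 79 years, of which 19 contain a Feb 29 — 60×365 + 19×366 = 28854 days.
(2300 is not a leap year (divisible by 100 but not 400).)
March 2341: 31 − 21 = 10 days remain.
Then April (30), May (31), June (30), July (31), August (31): 30 + 31 + 30 + 31 + 31 = 153 days.
September 1–2, 2341: 2 days.
Residual: 165 days.
Total: 29019 days.
29019 mod 7 = 4, so 4 days after Friday is Tuesday.

Tuesday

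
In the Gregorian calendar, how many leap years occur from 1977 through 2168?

47

Years divisible by 4: 1980, 1984, …, 2168 — 48 in all.
Of these, 2100 is divisible by 100 but not 400, so not leap.
2000 is divisible by 400, so still leap.
Leap years: 48 − 1 = 47.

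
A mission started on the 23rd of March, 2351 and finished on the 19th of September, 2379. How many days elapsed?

Day-of-year of March 23, 2351: 82.
Day-of-year of September 19, 2379: 262.
2351 has 365 days, so 365 − 82 = 283 days remain in 2351.
Full years 2352–2378: 20 common + 7 leap = 20×365 + 7×366 = 9862 days.
Total: 283 + 9862 + 262 = 10407 days.

10407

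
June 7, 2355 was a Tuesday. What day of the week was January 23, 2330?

Count forward from the earlier date (January 23, 2330) to the later (June 7, 2355):
From January 23, 2330 to January 23, 2355: 25 years, of which 6 contain a Feb 29 — 19×365 + 6×366 = 9131 days.
January 2355: 31 − 23 = 8 days remain.
Then February 2355 (28), March (31), April (30), May (31): 28 + 31 + 30 + 31 = 120 days.
June 1–7, 2355: 7 days.
Residual: 135 days.
Total: 9266 days.
9266 mod 7 = 5, so 5 days before Tuesday is Thursday.

Thursday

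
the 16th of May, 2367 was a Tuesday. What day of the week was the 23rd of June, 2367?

Friday

May 2367: 31 − 16 = 15 days remain.
June 1–23, 2367: 23 days.
Total: 15 + 23 = 38 days.
38 mod 7 = 3, so 3 days after Tuesday is Friday.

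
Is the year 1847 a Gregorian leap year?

1847 is not a leap year.

No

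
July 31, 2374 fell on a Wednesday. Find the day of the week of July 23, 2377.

Saturday

July 31, 2374 → July 31, 2375: 365 days.
July 31, 2375 → July 31, 2376: 366 days (2376 is a leap year).
July 2376: 31 − 31 = 0 days remain.
Then 11 full months totalling 334 days.
July 1–23, 2377: 23 days.
Residual: 357 days.
Total: 1088 days.
1088 mod 7 = 3, so 3 days after Wednesday is Saturday.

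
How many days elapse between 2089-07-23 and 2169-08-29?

29256

From July 23, 2089 to July 23, 2169: 80 years, of which 19 contain a Feb 29 — 61×365 + 19×366 = 29219 days.
(2100 is not a leap year (divisible by 100 but not 400).)
July 2169: 31 − 23 = 8 days remain.
August 1–29, 2169: 29 days.
Residual: 37 days.
Total: 29256 days.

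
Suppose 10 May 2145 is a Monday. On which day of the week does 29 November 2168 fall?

Tuesday

From May 10, 2145 to May 10, 2168: 23 years, of which 6 contain a Feb 29 — 17×365 + 6×366 = 8401 days.
May 2168: 31 − 10 = 21 days remain.
Then June (30), July (31), August (31), September (30), October (31): 30 + 31 + 31 + 30 + 31 = 153 days.
November 1–29, 2168: 29 days.
Residual: 203 days.
Total: 8604 days.
8604 mod 7 = 1, so 1 day after Monday is Tuesday.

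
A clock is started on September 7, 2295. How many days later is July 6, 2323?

10163

Day-of-year of September 7, 2295: 250.
Day-of-year of July 6, 2323: 187.
2295 has 365 days, so 365 − 250 = 115 days remain in 2295.
Full years 2296–2322: 21 common + 6 leap = 21×365 + 6×366 = 9861 days.
Total: 115 + 9861 + 187 = 10163 days.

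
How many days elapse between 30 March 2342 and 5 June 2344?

March 2342: 31 − 30 = 1 day remains.
Then 26 full months totalling 792 days.
June 1–5, 2344: 5 days.
Total: 1 + 792 + 5 = 798 days.

798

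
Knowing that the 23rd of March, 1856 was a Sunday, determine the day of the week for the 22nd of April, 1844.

Count forward from the earlier date (April 22, 1844) to the later (March 23, 1856):
From April 22, 1844 to April 22, 1855: 11 years, of which 2 contain a Feb 29 — 9×365 + 2×366 = 4017 days.
April 1855: 30 − 22 = 8 days remain.
Then 10 full months totalling 305 days.
March 1–23, 1856: 23 days.
Residual: 336 days.
Total: 4353 days.
4353 mod 7 = 6, so 6 days before Sunday is Monday.

Monday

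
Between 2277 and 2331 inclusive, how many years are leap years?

Years divisible by 4: 2280, 2284, …, 2328 — 13 in all.
Of these, 2300 is divisible by 100 but not 400, so not leap.
Leap years: 13 − 1 = 12.

12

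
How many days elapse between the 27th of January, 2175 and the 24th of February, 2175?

28

January 2175: 31 − 27 = 4 days remain.
February 1–24, 2175: 24 days (2175 is not a leap year).
Total: 4 + 24 = 28 days.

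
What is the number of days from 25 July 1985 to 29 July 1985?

4

Within July 1985: 29 − 25 = 4 days.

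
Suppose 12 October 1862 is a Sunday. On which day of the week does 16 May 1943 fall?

Day-of-year of October 12, 1862: 285.
Day-of-year of May 16, 1943: 136.
1862 has 365 days, so 365 − 285 = 80 days remain in 1862.
Full years 1863–1942: 61 common + 19 leap = 61×365 + 19×366 = 29219 days.
Total: 80 + 29219 + 136 = 29435 days.
29435 is a multiple of 7, so 16 May 1943 falls on the same weekday: Sunday.

Sunday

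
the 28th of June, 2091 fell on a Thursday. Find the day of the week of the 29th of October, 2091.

June 2091: 30 − 28 = 2 days remain.
Then July (31), August (31), September (30): 31 + 31 + 30 = 92 days.
October 1–29, 2091: 29 days.
Total: 2 + 92 + 29 = 123 days.
123 mod 7 = 4, so 4 days after Thursday is Monday.

Monday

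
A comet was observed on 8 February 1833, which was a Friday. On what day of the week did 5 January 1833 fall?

Count forward from the earlier date (January 5, 1833) to the later (February 8, 1833):
January 1833: 31 − 5 = 26 days remain.
February 1–8, 1833: 8 days (1833 is not a leap year).
Total: 26 + 8 = 34 days.
34 mod 7 = 6, so 6 days before Friday is Saturday.

Saturday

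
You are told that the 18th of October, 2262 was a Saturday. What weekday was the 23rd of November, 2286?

Tuesday

From October 18, 2262 to October 18, 2286: 24 years, of which 6 contain a Feb 29 — 18×365 + 6×366 = 8766 days.
October 2286: 31 − 18 = 13 days remain.
November 1–23, 2286: 23 days.
Residual: 36 days.
Total: 8802 days.
8802 mod 7 = 3, so 3 days after Saturday is Tuesday.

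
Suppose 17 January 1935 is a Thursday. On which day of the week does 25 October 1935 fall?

Friday

January 1935: 31 − 17 = 14 days remain.
Then February 1935 (28), March (31), April (30), May (31), June (30), July (31), August (31), September (30): 28 + 31 + 30 + 31 + 30 + 31 + 31 + 30 = 242 days.
October 1–25, 1935: 25 days.
Total: 14 + 242 + 25 = 281 days.
281 mod 7 = 1, so 1 day after Thursday is Friday.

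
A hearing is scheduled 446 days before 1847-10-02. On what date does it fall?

1846-07-13

Count 446 days before October 2, 1847:
Day-of-year of July 13, 1846: 194.
Day-of-year of October 2, 1847: 275.
1846 has 365 days, so 365 − 194 = 171 days remain in 1846.
Total: 171 + 275 = 446 days.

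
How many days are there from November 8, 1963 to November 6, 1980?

Day-of-year of November 8, 1963: 312.
Day-of-year of November 6, 1980: 311.
1963 has 365 days, so 365 − 312 = 53 days remain in 1963.
Full years 1964–1979: 12 common + 4 leap = 12×365 + 4×366 = 5844 days.
Total: 53 + 5844 + 311 = 6208 days.

6208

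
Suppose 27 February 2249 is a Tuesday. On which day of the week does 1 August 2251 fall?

February 2249: 28 − 27 = 1 day remains (2249 is not a leap year, so February has 28 days).
Then 29 full months totalling 883 days.
August 1, 2251: 1 day.
Total: 1 + 883 + 1 = 885 days.
885 mod 7 = 3, so 3 days after Tuesday is Friday.

Friday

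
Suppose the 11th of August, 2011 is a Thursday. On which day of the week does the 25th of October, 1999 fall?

Count forward from the earlier date (October 25, 1999) to the later (August 11, 2011):
Day-of-year of October 25, 1999: 298.
Day-of-year of August 11, 2011: 223.
1999 has 365 days, so 365 − 298 = 67 days remain in 1999.
Full years 2000–2010: 8 common + 3 leap = 8×365 + 3×366 = 4018 days.
Total: 67 + 4018 + 223 = 4308 days.
4308 mod 7 = 3, so 3 days before Thursday is Monday.

Monday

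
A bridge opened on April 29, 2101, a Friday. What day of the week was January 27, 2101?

Thursday

Count forward from the earlier date (January 27, 2101) to the later (April 29, 2101):
January 2101: 31 − 27 = 4 days remain.
Then February 2101 (28), March (31): 28 + 31 = 59 days.
April 1–29, 2101: 29 days.
Total: 4 + 59 + 29 = 92 days.
92 mod 7 = 1, so 1 day before Friday is Thursday.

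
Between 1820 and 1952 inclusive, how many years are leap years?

Years divisible by 4: 1820, 1824, …, 1952 — 34 in all.
Of these, 1900 is divisible by 100 but not 400, so not leap.
Leap years: 34 − 1 = 33.

33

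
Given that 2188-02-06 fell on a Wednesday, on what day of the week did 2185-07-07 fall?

Count forward from the earlier date (July 7, 2185) to the later (February 6, 2188):
Day-of-year of July 7, 2185: 188.
Day-of-year of February 6, 2188: 37.
2185 has 365 days, so 365 − 188 = 177 days remain in 2185.
Full years: 2186: 365; 2187: 365. Sum = 730.
Total: 177 + 730 + 37 = 944 days.
944 mod 7 = 6, so 6 days before Wednesday is Thursday.

Thursday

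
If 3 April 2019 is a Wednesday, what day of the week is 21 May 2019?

Tuesday

April 2019: 30 − 3 = 27 days remain.
May 1–21, 2019: 21 days.
Total: 27 + 21 = 48 days.
48 mod 7 = 6, so 6 days after Wednesday is Tuesday.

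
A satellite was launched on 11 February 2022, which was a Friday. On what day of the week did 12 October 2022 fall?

February 2022: 28 − 11 = 17 days remain (2022 is not a leap year, so February has 28 days).
Then March (31), April (30), May (31), June (30), July (31), August (31), September (30): 31 + 30 + 31 + 30 + 31 + 31 + 30 = 214 days.
October 1–12, 2022: 12 days.
Total: 17 + 214 + 12 = 243 days.
243 mod 7 = 5, so 5 days after Friday is Wednesday.

Wednesday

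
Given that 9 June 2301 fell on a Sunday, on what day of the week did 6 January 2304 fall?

Wednesday

Day-of-year of June 9, 2301: 160.
Day-of-year of January 6, 2304: 6.
2301 has 365 days, so 365 − 160 = 205 days remain in 2301.
Full years: 2302: 365; 2303: 365. Sum = 730.
Total: 205 + 730 + 6 = 941 days.
941 mod 7 = 3, so 3 days after Sunday is Wednesday.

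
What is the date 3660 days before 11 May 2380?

4 May 2370

Count 3660 days before May 11, 2380:
Day-of-year of May 4, 2370: 124.
Day-of-year of May 11, 2380: 132.
2370 has 365 days, so 365 − 124 = 241 days remain in 2370.
Full years 2371–2379: 7 common + 2 leap = 7×365 + 2×366 = 3287 days.
Total: 241 + 3287 + 132 = 3660 days.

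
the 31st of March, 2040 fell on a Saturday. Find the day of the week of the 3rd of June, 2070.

Tuesday

Day-of-year of March 31, 2040: 91.
Day-of-year of June 3, 2070: 154.
2040 has 366 days, so 366 − 91 = 275 days remain in 2040.
Full years 2041–2069: 22 common + 7 leap = 22×365 + 7×366 = 10592 days.
Total: 275 + 10592 + 154 = 11021 days.
11021 mod 7 = 3, so 3 days after Saturday is Tuesday.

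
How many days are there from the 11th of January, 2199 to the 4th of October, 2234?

Day-of-year of January 11, 2199: 11.
Day-of-year of October 4, 2234: 277.
2199 has 365 days, so 365 − 11 = 354 days remain in 2199.
Full years 2200–2233: 26 common + 8 leap = 26×365 + 8×366 = 12418 days.
Total: 354 + 12418 + 277 = 13049 days.

13049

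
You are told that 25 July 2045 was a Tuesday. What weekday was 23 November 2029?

Friday

Count forward from the earlier date (November 23, 2029) to the later (July 25, 2045):
Day-of-year of November 23, 2029: 327.
Day-of-year of July 25, 2045: 206.
2029 has 365 days, so 365 − 327 = 38 days remain in 2029.
Full years 2030–2044: 11 common + 4 leap = 11×365 + 4×366 = 5479 days.
Total: 38 + 5479 + 206 = 5723 days.
5723 mod 7 = 4, so 4 days before Tuesday is Friday.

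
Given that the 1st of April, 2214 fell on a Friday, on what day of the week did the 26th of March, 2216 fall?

Tuesday

Day-of-year of April 1, 2214: 91.
Day-of-year of March 26, 2216: 86.
2214 has 365 days, so 365 − 91 = 274 days remain in 2214.
Full years: 2215: 365. Sum = 365.
Total: 274 + 365 + 86 = 725 days.
725 mod 7 = 4, so 4 days after Friday is Tuesday.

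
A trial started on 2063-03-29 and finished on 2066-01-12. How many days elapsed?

1020

Day-of-year of March 29, 2063: 88.
Day-of-year of January 12, 2066: 12.
2063 has 365 days, so 365 − 88 = 277 days remain in 2063.
Full years: 2064: 366; 2065: 365. Sum = 731.
Total: 277 + 731 + 12 = 1020 days.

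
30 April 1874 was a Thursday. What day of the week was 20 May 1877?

Sunday

Day-of-year of April 30, 1874: 120.
Day-of-year of May 20, 1877: 140.
1874 has 365 days, so 365 − 120 = 245 days remain in 1874.
Full years: 1875: 365; 1876: 366. Sum = 731.
Total: 245 + 731 + 140 = 1116 days.
1116 mod 7 = 3, so 3 days after Thursday is Sunday.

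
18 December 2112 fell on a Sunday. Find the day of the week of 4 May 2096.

Friday

Count forward from the earlier date (May 4, 2096) to the later (December 18, 2112):
From May 4, 2096 to May 4, 2112: 16 years, of which 3 contain a Feb 29 — 13×365 + 3×366 = 5843 days.
(2100 is not a leap year (divisible by 100 but not 400).)
May 2112: 31 − 4 = 27 days remain.
Then June (30), July (31), August (31), September (30), October (31), November (30): 30 + 31 + 31 + 30 + 31 + 30 = 183 days.
December 1–18, 2112: 18 days.
Residual: 228 days.
Total: 6071 days.
6071 mod 7 = 2, so 2 days before Sunday is Friday.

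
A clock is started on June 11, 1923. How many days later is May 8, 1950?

9828

From June 11, 1923 to June 11, 1949: 26 years, of which 7 contain a Feb 29 — 19×365 + 7×366 = 9497 days.
June 1949: 30 − 11 = 19 days remain.
Then 10 full months totalling 304 days.
May 1–8, 1950: 8 days.
Residual: 331 days.
Total: 9828 days.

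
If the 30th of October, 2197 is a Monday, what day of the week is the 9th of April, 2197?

Count forward from the earlier date (April 9, 2197) to the later (October 30, 2197):
April 2197: 30 − 9 = 21 days remain.
Then May (31), June (30), July (31), August (31), September (30): 31 + 30 + 31 + 31 + 30 = 153 days.
October 1–30, 2197: 30 days.
Total: 21 + 153 + 30 = 204 days.
204 mod 7 = 1, so 1 day before Monday is Sunday.

Sunday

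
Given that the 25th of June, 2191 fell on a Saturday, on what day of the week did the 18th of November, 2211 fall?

From June 25, 2191 to June 25, 2211: 20 years, of which 4 contain a Feb 29 — 16×365 + 4×366 = 7304 days.
(2200 is not a leap year (divisible by 100 but not 400).)
June 2211: 30 − 25 = 5 days remain.
Then July (31), August (31), September (30), October (31): 31 + 31 + 30 + 31 = 123 days.
November 1–18, 2211: 18 days.
Residual: 146 days.
Total: 7450 days.
7450 mod 7 = 2, so 2 days after Saturday is Monday.

Monday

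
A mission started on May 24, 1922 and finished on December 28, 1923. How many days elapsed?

May 1922: 31 − 24 = 7 days remain.
Then 18 full months totalling 548 days.
December 1–28, 1923: 28 days.
Total: 7 + 548 + 28 = 583 days.

583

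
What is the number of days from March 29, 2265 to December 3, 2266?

614

Day-of-year of March 29, 2265: 88.
Day-of-year of December 3, 2266: 337.
2265 has 365 days, so 365 − 88 = 277 days remain in 2265.
Total: 277 + 337 = 614 days.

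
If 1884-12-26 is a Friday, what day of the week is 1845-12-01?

Monday

Count forward from the earlier date (December 1, 1845) to the later (December 26, 1884):
From December 1, 1845 to December 1, 1884: 39 years, of which 10 contain a Feb 29 — 29×365 + 10×366 = 14245 days.
Within December 1884: 26 − 1 = 25 days.
Total: 14270 days.
14270 mod 7 = 4, so 4 days before Friday is Monday.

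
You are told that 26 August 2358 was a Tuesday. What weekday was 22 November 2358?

Saturday

August 2358: 31 − 26 = 5 days remain.
Then September (30), October (31): 30 + 31 = 61 days.
November 1–22, 2358: 22 days.
Total: 5 + 61 + 22 = 88 days.
88 mod 7 = 4, so 4 days after Tuesday is Saturday.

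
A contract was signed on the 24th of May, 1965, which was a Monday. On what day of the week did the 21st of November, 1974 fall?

Thursday

Day-of-year of May 24, 1965: 144.
Day-of-year of November 21, 1974: 325.
1965 has 365 days, so 365 − 144 = 221 days remain in 1965.
Full years 1966–1973: 6 common + 2 leap = 6×365 + 2×366 = 2922 days.
Total: 221 + 2922 + 325 = 3468 days.
3468 mod 7 = 3, so 3 days after Monday is Thursday.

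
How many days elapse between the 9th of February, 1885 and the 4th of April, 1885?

54

February 1885: 28 − 9 = 19 days remain (1885 is not a leap year, so February has 28 days).
Then March (31): 31 days.
April 1–4, 1885: 4 days.
Total: 19 + 31 + 4 = 54 days.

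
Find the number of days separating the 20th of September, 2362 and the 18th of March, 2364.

September 2362: 30 − 20 = 10 days remain.
Then 17 full months totalling 517 days.
March 1–18, 2364: 18 days.
Total: 10 + 517 + 18 = 545 days.

545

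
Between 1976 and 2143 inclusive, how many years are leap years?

Years divisible by 4: 1976, 1980, …, 2140 — 42 in all.
Of these, 2100 is divisible by 100 but not 400, so not leap.
2000 is divisible by 400, so still leap.
Leap years: 42 − 1 = 41.

41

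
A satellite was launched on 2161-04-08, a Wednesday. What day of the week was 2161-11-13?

April 2161: 30 − 8 = 22 days remain.
Then May (31), June (30), July (31), August (31), September (30), October (31): 31 + 30 + 31 + 31 + 30 + 31 = 184 days.
November 1–13, 2161: 13 days.
Total: 22 + 184 + 13 = 219 days.
219 mod 7 = 2, so 2 days after Wednesday is Friday.

Friday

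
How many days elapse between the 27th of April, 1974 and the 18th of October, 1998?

8940

Day-of-year of April 27, 1974: 117.
Day-of-year of October 18, 1998: 291.
1974 has 365 days, so 365 − 117 = 248 days remain in 1974.
Full years 1975–1997: 17 common + 6 leap = 17×365 + 6×366 = 8401 days.
Total: 248 + 8401 + 291 = 8940 days.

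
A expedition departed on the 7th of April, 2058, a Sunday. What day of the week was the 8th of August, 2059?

Friday

April 7, 2058 → April 7, 2059: 365 days.
April 2059: 30 − 7 = 23 days remain.
Then May (31), June (30), July (31): 31 + 30 + 31 = 92 days.
August 1–8, 2059: 8 days.
Residual: 123 days.
Total: 488 days.
488 mod 7 = 5, so 5 days after Sunday is Friday.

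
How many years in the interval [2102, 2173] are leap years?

18

Years divisible by 4: 2104, 2108, …, 2172 — 18 in all.
No century exceptions apply. Count: 18.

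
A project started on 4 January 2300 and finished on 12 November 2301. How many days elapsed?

January 4, 2300 → January 4, 2301: 365 days (2300 is not a leap year (divisible by 100 but not 400)).
January 2301: 31 − 4 = 27 days remain.
Then 9 full months totalling 273 days.
November 1–12, 2301: 12 days.
Residual: 312 days.
Total: 677 days.

677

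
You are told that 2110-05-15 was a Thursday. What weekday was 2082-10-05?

Monday

Count forward from the earlier date (October 5, 2082) to the later (May 15, 2110):
From October 5, 2082 to October 5, 2109: 27 years, of which 6 contain a Feb 29 — 21×365 + 6×366 = 9861 days.
(2100 is not a leap year (divisible by 100 but not 400).)
October 2109: 31 − 5 = 26 days remain.
Then November (30), December (31), January (31), February 2110 (28), March (31), April (30): 30 + 31 + 31 + 28 + 31 + 30 = 181 days.
May 1–15, 2110: 15 days.
Residual: 222 days.
Total: 10083 days.
10083 mod 7 = 3, so 3 days before Thursday is Monday.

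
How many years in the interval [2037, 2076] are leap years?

Years divisible by 4 in [2037, 2076]: 2040, 2044, 2048, 2052, 2056, 2060, 2064, 2068, 2072, 2076.
No century exceptions apply. Count: 10.

10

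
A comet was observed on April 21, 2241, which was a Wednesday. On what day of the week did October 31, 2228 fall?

Count forward from the earlier date (October 31, 2228) to the later (April 21, 2241):
From October 31, 2228 to October 31, 2240: 12 years, of which 3 contain a Feb 29 — 9×365 + 3×366 = 4383 days.
October 2240: 31 − 31 = 0 days remain.
Then November (30), December (31), January (31), February 2241 (28), March (31): 30 + 31 + 31 + 28 + 31 = 151 days.
April 1–21, 2241: 21 days.
Residual: 172 days.
Total: 4555 days.
4555 mod 7 = 5, so 5 days before Wednesday is Friday.

Friday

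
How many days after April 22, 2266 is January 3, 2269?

987

April 22, 2266 → April 22, 2267: 365 days.
April 22, 2267 → April 22, 2268: 366 days (2268 is a leap year).
April 2268: 30 − 22 = 8 days remain.
Then May (31), June (30), July (31), August (31), September (30), October (31), November (30), December (31): 31 + 30 + 31 + 31 + 30 + 31 + 30 + 31 = 245 days.
January 1–3, 2269: 3 days.
Residual: 256 days.
Total: 987 days.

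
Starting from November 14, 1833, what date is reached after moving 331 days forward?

October 11, 1834

Count 331 days after November 14, 1833:
November 1833: 30 − 14 = 16 days remain.
Then 10 full months totalling 304 days.
October 1–11, 1834: 11 days.
Residual: 331 days.
Total: 331 days.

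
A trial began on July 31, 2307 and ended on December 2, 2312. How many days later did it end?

1951

July 31, 2307 → July 31, 2308: 366 days (2308 is a leap year).
July 31, 2308 → July 31, 2309: 365 days.
July 31, 2309 → July 31, 2310: 365 days.
July 31, 2310 → July 31, 2311: 365 days.
July 31, 2311 → July 31, 2312: 366 days (2312 is a leap year).
July 2312: 31 − 31 = 0 days remain.
Then August (31), September (30), October (31), November (30): 31 + 30 + 31 + 30 = 122 days.
December 1–2, 2312: 2 days.
Residual: 124 days.
Total: 1951 days.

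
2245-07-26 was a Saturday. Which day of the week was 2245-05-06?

Count forward from the earlier date (May 6, 2245) to the later (July 26, 2245):
May 2245: 31 − 6 = 25 days remain.
Then June (30): 30 days.
July 1–26, 2245: 26 days.
Total: 25 + 30 + 26 = 81 days.
81 mod 7 = 4, so 4 days before Saturday is Tuesday.

Tuesday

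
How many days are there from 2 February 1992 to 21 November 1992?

February 1992: 29 − 2 = 27 days remain (1992 is a leap year, so February has 29 days).
Then March (31), April (30), May (31), June (30), July (31), August (31), September (30), October (31): 31 + 30 + 31 + 30 + 31 + 31 + 30 + 31 = 245 days.
November 1–21, 1992: 21 days.
Total: 27 + 245 + 21 = 293 days.

293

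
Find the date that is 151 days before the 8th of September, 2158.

the 10th of April, 2158

Count 151 days before September 8, 2158:
April 2158: 30 − 10 = 20 days remain.
Then May (31), June (30), July (31), August (31): 31 + 30 + 31 + 31 = 123 days.
September 1–8, 2158: 8 days.
Total: 20 + 123 + 8 = 151 days.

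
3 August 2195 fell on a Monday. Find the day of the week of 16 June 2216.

Sunday

From August 3, 2195 to August 3, 2215: 20 years, of which 4 contain a Feb 29 — 16×365 + 4×366 = 7304 days.
(2200 is not a leap year (divisible by 100 but not 400).)
August 2215: 31 − 3 = 28 days remain.
Then 9 full months totalling 274 days.
June 1–16, 2216: 16 days.
Residual: 318 days.
Total: 7622 days.
7622 mod 7 = 6, so 6 days after Monday is Sunday.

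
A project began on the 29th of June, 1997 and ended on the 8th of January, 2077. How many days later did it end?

29048

Day-of-year of June 29, 1997: 180.
Day-of-year of January 8, 2077: 8.
1997 has 365 days, so 365 − 180 = 185 days remain in 1997.
Full years 1998–2076: 59 common + 20 leap = 59×365 + 20×366 = 28855 days.
Total: 185 + 28855 + 8 = 29048 days.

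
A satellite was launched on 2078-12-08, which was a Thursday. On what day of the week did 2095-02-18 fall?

Friday

Day-of-year of December 8, 2078: 342.
Day-of-year of February 18, 2095: 49.
2078 has 365 days, so 365 − 342 = 23 days remain in 2078.
Full years 2079–2094: 12 common + 4 leap = 12×365 + 4×366 = 5844 days.
Total: 23 + 5844 + 49 = 5916 days.
5916 mod 7 = 1, so 1 day after Thursday is Friday.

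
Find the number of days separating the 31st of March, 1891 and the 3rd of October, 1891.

March 1891: 31 − 31 = 0 days remain.
Then April (30), May (31), June (30), July (31), August (31), September (30): 30 + 31 + 30 + 31 + 31 + 30 = 183 days.
October 1–3, 1891: 3 days.
Total: 0 + 183 + 3 = 186 days.

186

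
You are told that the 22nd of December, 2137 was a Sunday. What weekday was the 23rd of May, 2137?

Count forward from the earlier date (May 23, 2137) to the later (December 22, 2137):
May 2137: 31 − 23 = 8 days remain.
Then June (30), July (31), August (31), September (30), October (31), November (30): 30 + 31 + 31 + 30 + 31 + 30 = 183 days.
December 1–22, 2137: 22 days.
Total: 8 + 183 + 22 = 213 days.
213 mod 7 = 3, so 3 days before Sunday is Thursday.

Thursday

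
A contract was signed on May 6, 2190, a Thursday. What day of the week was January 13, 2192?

May 2190: 31 − 6 = 25 days remain.
Then 19 full months totalling 579 days.
January 1–13, 2192: 13 days.
Total: 25 + 579 + 13 = 617 days.
617 mod 7 = 1, so 1 day after Thursday is Friday.

Friday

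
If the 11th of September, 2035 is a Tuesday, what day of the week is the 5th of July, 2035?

Count forward from the earlier date (July 5, 2035) to the later (September 11, 2035):
July 2035: 31 − 5 = 26 days remain.
Then August (31): 31 days.
September 1–11, 2035: 11 days.
Total: 26 + 31 + 11 = 68 days.
68 mod 7 = 5, so 5 days before Tuesday is Thursday.

Thursday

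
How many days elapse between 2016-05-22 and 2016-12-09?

201

May 2016: 31 − 22 = 9 days remain.
Then June (30), July (31), August (31), September (30), October (31), November (30): 30 + 31 + 31 + 30 + 31 + 30 = 183 days.
December 1–9, 2016: 9 days.
Total: 9 + 183 + 9 = 201 days.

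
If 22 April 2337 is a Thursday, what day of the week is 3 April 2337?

Saturday

Count forward from the earlier date (April 3, 2337) to the later (April 22, 2337):
Within April 2337: 22 − 3 = 19 days.
19 mod 7 = 5, so 5 days before Thursday is Saturday.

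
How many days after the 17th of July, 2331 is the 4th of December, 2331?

140

July 2331: 31 − 17 = 14 days remain.
Then August (31), September (30), October (31), November (30): 31 + 30 + 31 + 30 = 122 days.
December 1–4, 2331: 4 days.
Total: 14 + 122 + 4 = 140 days.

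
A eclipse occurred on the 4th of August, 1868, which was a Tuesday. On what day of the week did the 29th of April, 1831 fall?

Friday

Count forward from the earlier date (April 29, 1831) to the later (August 4, 1868):
From April 29, 1831 to April 29, 1868: 37 years, of which 10 contain a Feb 29 — 27×365 + 10×366 = 13515 days.
April 1868: 30 − 29 = 1 day remains.
Then May (31), June (30), July (31): 31 + 30 + 31 = 92 days.
August 1–4, 1868: 4 days.
Residual: 97 days.
Total: 13612 days.
13612 mod 7 = 4, so 4 days before Tuesday is Friday.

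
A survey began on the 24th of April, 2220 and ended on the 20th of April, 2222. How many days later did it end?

726

April 2220: 30 − 24 = 6 days remain.
Then 23 full months totalling 700 days.
April 1–20, 2222: 20 days.
Total: 6 + 700 + 20 = 726 days.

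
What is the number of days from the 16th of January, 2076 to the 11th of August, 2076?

January 2076: 31 − 16 = 15 days remain.
Then February 2076 (29), March (31), April (30), May (31), June (30), July (31): 29 + 31 + 30 + 31 + 30 + 31 = 182 days.
August 1–11, 2076: 11 days.
Total: 15 + 182 + 11 = 208 days.

208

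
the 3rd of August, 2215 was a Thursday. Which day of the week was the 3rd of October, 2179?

Sunday

Count forward from the earlier date (October 3, 2179) to the later (August 3, 2215):
Day-of-year of October 3, 2179: 276.
Day-of-year of August 3, 2215: 215.
2179 has 365 days, so 365 − 276 = 89 days remain in 2179.
Full years 2180–2214: 27 common + 8 leap = 27×365 + 8×366 = 12783 days.
Total: 89 + 12783 + 215 = 13087 days.
13087 mod 7 = 4, so 4 days before Thursday is Sunday.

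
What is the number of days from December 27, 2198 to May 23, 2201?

877

Day-of-year of December 27, 2198: 361.
Day-of-year of May 23, 2201: 143.
2198 has 365 days, so 365 − 361 = 4 days remain in 2198.
Full years: 2199: 365; 2200: 365. Sum = 730.
Total: 4 + 730 + 143 = 877 days.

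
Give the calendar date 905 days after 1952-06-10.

1954-12-02

Count 905 days after June 10, 1952:
Day-of-year of June 10, 1952: 162.
Day-of-year of December 2, 1954: 336.
1952 has 366 days, so 366 − 162 = 204 days remain in 1952.
Full years: 1953: 365. Sum = 365.
Total: 204 + 365 + 336 = 905 days.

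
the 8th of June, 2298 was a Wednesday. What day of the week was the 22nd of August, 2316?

Day-of-year of June 8, 2298: 159.
Day-of-year of August 22, 2316: 235.
2298 has 365 days, so 365 − 159 = 206 days remain in 2298.
Full years 2299–2315: 14 common + 3 leap = 14×365 + 3×366 = 6208 days.
Total: 206 + 6208 + 235 = 6649 days.
6649 mod 7 = 6, so 6 days after Wednesday is Tuesday.

Tuesday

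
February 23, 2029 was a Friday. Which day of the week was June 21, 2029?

February 2029: 28 − 23 = 5 days remain (2029 is not a leap year, so February has 28 days).
Then March (31), April (30), May (31): 31 + 30 + 31 = 92 days.
June 1–21, 2029: 21 days.
Total: 5 + 92 + 21 = 118 days.
118 mod 7 = 6, so 6 days after Friday is Thursday.

Thursday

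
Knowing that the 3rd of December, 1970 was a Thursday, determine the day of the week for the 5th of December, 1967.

Count forward from the earlier date (December 5, 1967) to the later (December 3, 1970):
December 5, 1967 → December 5, 1968: 366 days (1968 is a leap year).
December 5, 1968 → December 5, 1969: 365 days.
December 1969: 31 − 5 = 26 days remain.
Then 11 full months totalling 334 days.
December 1–3, 1970: 3 days.
Residual: 363 days.
Total: 1094 days.
1094 mod 7 = 2, so 2 days before Thursday is Tuesday.

Tuesday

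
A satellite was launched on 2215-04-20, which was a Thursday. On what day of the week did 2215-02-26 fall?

Sunday

Count forward from the earlier date (February 26, 2215) to the later (April 20, 2215):
February 2215: 28 − 26 = 2 days remain (2215 is not a leap year, so February has 28 days).
Then March (31): 31 days.
April 1–20, 2215: 20 days.
Total: 2 + 31 + 20 = 53 days.
53 mod 7 = 4, so 4 days before Thursday is Sunday.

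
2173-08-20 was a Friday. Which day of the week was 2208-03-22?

From August 20, 2173 to August 20, 2207: 34 years, of which 7 contain a Feb 29 — 27×365 + 7×366 = 12417 days.
(2200 is not a leap year (divisible by 100 but not 400).)
August 2207: 31 − 20 = 11 days remain.
Then September (30), October (31), November (30), December (31), January (31), February 2208 (29): 30 + 31 + 30 + 31 + 31 + 29 = 182 days.
March 1–22, 2208: 22 days.
Residual: 215 days.
Total: 12632 days.
12632 mod 7 = 4, so 4 days after Friday is Tuesday.

Tuesday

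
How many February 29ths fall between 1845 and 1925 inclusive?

Years divisible by 4: 1848, 1852, …, 1924 — 20 in all.
Of these, 1900 is divisible by 100 but not 400, so not leap.
Leap years: 20 − 1 = 19.

19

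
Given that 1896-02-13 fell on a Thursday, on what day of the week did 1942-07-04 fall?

Saturday

From February 13, 1896 to February 13, 1942: 46 years, of which 11 contain a Feb 29 — 35×365 + 11×366 = 16801 days.
(1900 is not a leap year (divisible by 100 but not 400).)
February 1942: 28 − 13 = 15 days remain (1942 is not a leap year, so February has 28 days).
Then March (31), April (30), May (31), June (30): 31 + 30 + 31 + 30 = 122 days.
July 1–4, 1942: 4 days.
Residual: 141 days.
Total: 16942 days.
16942 mod 7 = 2, so 2 days after Thursday is Saturday.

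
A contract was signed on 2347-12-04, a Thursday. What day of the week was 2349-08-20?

Saturday

Day-of-year of December 4, 2347: 338.
Day-of-year of August 20, 2349: 232.
2347 has 365 days, so 365 − 338 = 27 days remain in 2347.
Full years: 2348: 366. Sum = 366.
Total: 27 + 366 + 232 = 625 days.
625 mod 7 = 2, so 2 days after Thursday is Saturday.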